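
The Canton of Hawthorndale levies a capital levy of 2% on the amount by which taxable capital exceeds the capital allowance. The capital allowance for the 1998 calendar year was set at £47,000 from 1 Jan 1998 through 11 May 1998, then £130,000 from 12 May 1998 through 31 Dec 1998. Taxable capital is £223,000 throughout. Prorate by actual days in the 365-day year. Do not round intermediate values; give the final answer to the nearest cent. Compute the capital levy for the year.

1 Jan – 11 May 1998: 131 days, exemption £47,000 → (£223,000 − £47,000) × 2% × 131/365 = £1,263.3425
12 May – 31 Dec 1998: 234 days, exemption £130,000 → (£223,000 − £130,000) × 2% × 234/365 = £1,192.4384
Total = £2,455.7808

£2,455.78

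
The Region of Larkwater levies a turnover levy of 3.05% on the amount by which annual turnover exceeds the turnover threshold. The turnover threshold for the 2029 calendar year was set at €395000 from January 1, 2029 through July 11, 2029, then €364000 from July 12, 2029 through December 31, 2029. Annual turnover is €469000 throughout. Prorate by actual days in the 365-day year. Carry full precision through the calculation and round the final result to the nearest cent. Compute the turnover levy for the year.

January 1 – July 11, 2029: 192 days, exemption €395000 → (€469000 − €395000) × 3.05% × 192/365 = €1187.2438
July 12 – December 31, 2029: 173 days, exemption €364000 → (€469000 − €364000) × 3.05% × 173/365 = €1517.8973
Total = €2705.1411

€2705.14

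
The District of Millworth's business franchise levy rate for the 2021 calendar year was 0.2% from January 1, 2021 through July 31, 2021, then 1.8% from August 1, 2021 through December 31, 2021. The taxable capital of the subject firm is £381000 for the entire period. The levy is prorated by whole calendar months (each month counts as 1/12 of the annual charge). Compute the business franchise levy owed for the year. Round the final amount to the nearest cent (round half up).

£3302.00

January 1 – July 31, 2021: 7 months at 0.2% → £381000 × 0.2% × 7/12 = £444.5000
August 1 – December 31, 2021: 5 months at 1.8% → £381000 × 1.8% × 5/12 = £2857.5000
Total = £3302.0000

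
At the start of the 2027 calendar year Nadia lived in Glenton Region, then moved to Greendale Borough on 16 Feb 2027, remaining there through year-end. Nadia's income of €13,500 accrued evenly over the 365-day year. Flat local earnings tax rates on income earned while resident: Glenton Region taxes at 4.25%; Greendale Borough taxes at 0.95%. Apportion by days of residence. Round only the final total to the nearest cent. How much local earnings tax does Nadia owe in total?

Glenton Region, 1 Jan – 15 Feb 2027: 46 days → €13,500 × 4.25% × 46/365 = €72.3082
Greendale Borough, 16 Feb – 31 Dec 2027: 319 days → €13,500 × 0.95% × 319/365 = €112.0870
Total = €184.3952

€184.40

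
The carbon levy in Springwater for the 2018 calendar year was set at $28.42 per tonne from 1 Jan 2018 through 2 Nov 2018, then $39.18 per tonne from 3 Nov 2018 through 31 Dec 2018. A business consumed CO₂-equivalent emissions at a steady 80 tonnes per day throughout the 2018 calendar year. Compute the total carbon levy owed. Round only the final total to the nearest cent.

$880,651.20

1 Jan – 2 Nov 2018: 306 days × 80 tonnes/day = 24,480 tonnes at $28.42/tonne → $695,721.60
3 Nov – 31 Dec 2018: 59 days × 80 tonnes/day = 4,720 tonnes at $39.18/tonne → $184,929.60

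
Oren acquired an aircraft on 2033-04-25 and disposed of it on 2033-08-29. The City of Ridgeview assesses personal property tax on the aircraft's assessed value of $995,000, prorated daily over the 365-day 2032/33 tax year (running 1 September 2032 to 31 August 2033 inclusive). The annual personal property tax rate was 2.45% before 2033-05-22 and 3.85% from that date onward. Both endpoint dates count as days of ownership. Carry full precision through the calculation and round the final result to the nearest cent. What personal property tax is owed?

2033-04-25 to 2033-05-21: 27 days at 2.45% → $995,000 × 2.45% × 27/365 = $1,803.2671
2033-05-22 to 2033-08-29: 100 days at 3.85% → $995,000 × 3.85% × 100/365 = $10,495.2055
Total = $12,298.4726

$12,298.47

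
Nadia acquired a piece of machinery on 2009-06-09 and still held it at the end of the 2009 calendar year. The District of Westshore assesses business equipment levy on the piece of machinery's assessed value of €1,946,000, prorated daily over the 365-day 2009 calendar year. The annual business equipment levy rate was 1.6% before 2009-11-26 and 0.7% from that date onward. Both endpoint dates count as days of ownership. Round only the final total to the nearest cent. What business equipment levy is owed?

€15,845.24

2009-06-09 to 2009-11-25: 170 days at 1.6% → €1,946,000 × 1.6% × 170/365 = €14,501.6986
2009-11-26 to 2009-12-31: 36 days at 0.7% → €1,946,000 × 0.7% × 36/365 = €1,343.5397
Total = €15,845.2384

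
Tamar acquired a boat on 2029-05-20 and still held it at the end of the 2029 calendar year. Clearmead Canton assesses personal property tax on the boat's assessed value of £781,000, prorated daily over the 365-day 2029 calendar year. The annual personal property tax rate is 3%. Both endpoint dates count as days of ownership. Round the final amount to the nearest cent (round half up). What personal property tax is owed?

Days held (2029-05-20 to 2029-12-31): 226 out of 365
Tax = £781,000 × 3% × 226/365 = £14,507.3425

£14,507.34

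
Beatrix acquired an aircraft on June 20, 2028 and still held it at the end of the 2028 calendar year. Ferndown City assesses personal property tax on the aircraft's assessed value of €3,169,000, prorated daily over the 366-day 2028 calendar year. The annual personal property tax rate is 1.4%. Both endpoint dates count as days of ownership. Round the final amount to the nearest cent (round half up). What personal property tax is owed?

Days held (June 20 – December 31, 2028): 195 out of 366
Tax = €3,169,000 × 1.4% × 195/366 = €23,637.6230

€23,637.62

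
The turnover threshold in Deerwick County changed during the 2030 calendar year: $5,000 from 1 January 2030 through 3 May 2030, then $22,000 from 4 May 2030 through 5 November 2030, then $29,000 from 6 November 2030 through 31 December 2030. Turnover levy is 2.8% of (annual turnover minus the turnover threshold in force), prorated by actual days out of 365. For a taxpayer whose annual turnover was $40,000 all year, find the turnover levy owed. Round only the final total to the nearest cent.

1 January – 3 May 2030: 123 days, exemption $5,000 → ($40,000 − $5,000) × 2.8% × 123/365 = $330.2466
4 May – 5 November 2030: 186 days, exemption $22,000 → ($40,000 − $22,000) × 2.8% × 186/365 = $256.8329
6 November – 31 December 2030: 56 days, exemption $29,000 → ($40,000 − $29,000) × 2.8% × 56/365 = $47.2548
Total = $634.3342

$634.33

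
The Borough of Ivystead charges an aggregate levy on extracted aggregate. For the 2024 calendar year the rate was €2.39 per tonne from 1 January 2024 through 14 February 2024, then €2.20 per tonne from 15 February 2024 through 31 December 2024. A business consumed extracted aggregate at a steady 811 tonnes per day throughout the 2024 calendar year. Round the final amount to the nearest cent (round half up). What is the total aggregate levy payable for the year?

1 January – 14 February 2024: 45 days × 811 tonnes/day = 36,495 tonnes at €2.39/tonne → €87,223.05
15 February – 31 December 2024: 321 days × 811 tonnes/day = 260,331 tonnes at €2.20/tonne → €572,728.20

€659,951.25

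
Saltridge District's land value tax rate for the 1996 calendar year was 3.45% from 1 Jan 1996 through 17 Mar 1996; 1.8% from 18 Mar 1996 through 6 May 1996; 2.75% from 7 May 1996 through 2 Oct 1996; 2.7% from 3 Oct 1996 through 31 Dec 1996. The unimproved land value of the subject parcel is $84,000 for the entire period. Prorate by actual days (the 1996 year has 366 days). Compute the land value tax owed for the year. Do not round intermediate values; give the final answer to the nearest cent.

1 Jan – 17 Mar 1996: 77 days at 3.45% → $84,000 × 3.45% × 77/366 = $609.6885
18 Mar – 6 May 1996: 50 days at 1.8% → $84,000 × 1.8% × 50/366 = $206.5574
7 May – 2 Oct 1996: 149 days at 2.75% → $84,000 × 2.75% × 149/366 = $940.4098
3 Oct – 31 Dec 1996: 90 days at 2.7% → $84,000 × 2.7% × 90/366 = $557.7049
Total = $2,314.3607

$2,314.36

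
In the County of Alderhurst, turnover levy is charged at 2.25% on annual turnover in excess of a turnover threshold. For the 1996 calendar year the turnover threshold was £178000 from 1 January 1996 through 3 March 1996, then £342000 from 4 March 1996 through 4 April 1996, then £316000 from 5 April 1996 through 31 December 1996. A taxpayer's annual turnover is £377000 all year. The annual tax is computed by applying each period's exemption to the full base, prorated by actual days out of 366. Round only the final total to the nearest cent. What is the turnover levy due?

£1855.82

1 January – 3 March 1996: 63 days, exemption £178000 → (£377000 − £178000) × 2.25% × 63/366 = £770.7172
4 March – 4 April 1996: 32 days, exemption £342000 → (£377000 − £342000) × 2.25% × 32/366 = £68.8525
5 April – 31 December 1996: 271 days, exemption £316000 → (£377000 − £316000) × 2.25% × 271/366 = £1016.2500
Total = £1855.8197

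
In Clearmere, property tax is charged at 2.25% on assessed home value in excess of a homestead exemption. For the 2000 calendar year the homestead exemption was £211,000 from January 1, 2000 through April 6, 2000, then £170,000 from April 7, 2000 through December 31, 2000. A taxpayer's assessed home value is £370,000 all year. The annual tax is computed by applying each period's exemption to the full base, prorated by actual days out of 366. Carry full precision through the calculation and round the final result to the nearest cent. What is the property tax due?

January 1 – April 6, 2000: 97 days, exemption £211,000 → (£370,000 − £211,000) × 2.25% × 97/366 = £948.1352
April 7 – December 31, 2000: 269 days, exemption £170,000 → (£370,000 − £170,000) × 2.25% × 269/366 = £3,307.3770
Total = £4,255.5123

£4,255.51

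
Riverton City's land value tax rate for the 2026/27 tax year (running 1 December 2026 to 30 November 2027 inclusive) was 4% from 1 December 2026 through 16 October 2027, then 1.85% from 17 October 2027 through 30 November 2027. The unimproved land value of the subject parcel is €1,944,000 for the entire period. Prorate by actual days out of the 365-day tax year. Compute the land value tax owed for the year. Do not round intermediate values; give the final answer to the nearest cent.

€72,607.07

1 December 2026 – 16 October 2027: 320 days at 4% → €1,944,000 × 4% × 320/365 = €68,173.1507
17 October – 30 November 2027: 45 days at 1.85% → €1,944,000 × 1.85% × 45/365 = €4,433.9178
Total = €72,607.0685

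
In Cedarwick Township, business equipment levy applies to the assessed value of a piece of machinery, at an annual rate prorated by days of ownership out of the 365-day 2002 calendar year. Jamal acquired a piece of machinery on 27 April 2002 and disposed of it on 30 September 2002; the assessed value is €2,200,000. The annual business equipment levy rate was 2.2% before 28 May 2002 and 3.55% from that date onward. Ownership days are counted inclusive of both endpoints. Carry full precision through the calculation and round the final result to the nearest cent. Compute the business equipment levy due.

€31,071.23

27 April – 27 May 2002: 31 days at 2.2% → €2,200,000 × 2.2% × 31/365 = €4,110.6849
28 May – 30 September 2002: 126 days at 3.55% → €2,200,000 × 3.55% × 126/365 = €26,960.5479
Total = €31,071.2329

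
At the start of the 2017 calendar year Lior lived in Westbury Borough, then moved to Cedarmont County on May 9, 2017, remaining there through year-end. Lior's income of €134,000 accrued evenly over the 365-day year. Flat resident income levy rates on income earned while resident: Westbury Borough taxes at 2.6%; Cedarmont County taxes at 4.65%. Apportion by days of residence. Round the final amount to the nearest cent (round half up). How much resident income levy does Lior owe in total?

€5,267.67

Westbury Borough, January 1 – May 8, 2017: 128 days → €134,000 × 2.6% × 128/365 = €1,221.7863
Cedarmont County, May 9 – December 31, 2017: 237 days → €134,000 × 4.65% × 237/365 = €4,045.8822
Total = €5,267.6685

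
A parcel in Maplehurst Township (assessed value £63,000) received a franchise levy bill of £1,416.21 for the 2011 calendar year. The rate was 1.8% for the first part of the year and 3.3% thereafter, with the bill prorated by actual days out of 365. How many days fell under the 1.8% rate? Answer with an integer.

256 days

Let d = days at the first rate; then 365 − d days at the second rate.
£63,000 × [1.8%·d + 3.3%·(365−d)] / 365 = £1,416.21
Solving gives d = 256, so the new rate took effect on 14 September 2011.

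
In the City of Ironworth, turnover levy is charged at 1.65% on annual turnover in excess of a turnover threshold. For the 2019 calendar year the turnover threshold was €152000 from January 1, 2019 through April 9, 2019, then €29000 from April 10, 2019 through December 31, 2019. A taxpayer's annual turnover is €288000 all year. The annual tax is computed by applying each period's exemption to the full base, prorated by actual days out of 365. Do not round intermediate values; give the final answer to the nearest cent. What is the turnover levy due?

€3723.03

January 1 – April 9, 2019: 99 days, exemption €152000 → (€288000 − €152000) × 1.65% × 99/365 = €608.6466
April 10 – December 31, 2019: 266 days, exemption €29000 → (€288000 − €29000) × 1.65% × 266/365 = €3114.3863
Total = €3723.0329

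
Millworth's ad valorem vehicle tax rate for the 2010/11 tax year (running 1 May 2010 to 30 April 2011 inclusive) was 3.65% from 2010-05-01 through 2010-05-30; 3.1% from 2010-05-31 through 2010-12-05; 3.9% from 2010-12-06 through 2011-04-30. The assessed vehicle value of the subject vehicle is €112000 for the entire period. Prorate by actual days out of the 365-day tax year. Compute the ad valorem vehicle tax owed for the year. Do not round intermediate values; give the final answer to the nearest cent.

2010-05-01 to 2010-05-30: 30 days at 3.65% → €112000 × 3.65% × 30/365 = €336.0000
2010-05-31 to 2010-12-05: 189 days at 3.1% → €112000 × 3.1% × 189/365 = €1797.8301
2010-12-06 to 2011-04-30: 146 days at 3.9% → €112000 × 3.9% × 146/365 = €1747.2000
Total = €3881.0301

€3881.03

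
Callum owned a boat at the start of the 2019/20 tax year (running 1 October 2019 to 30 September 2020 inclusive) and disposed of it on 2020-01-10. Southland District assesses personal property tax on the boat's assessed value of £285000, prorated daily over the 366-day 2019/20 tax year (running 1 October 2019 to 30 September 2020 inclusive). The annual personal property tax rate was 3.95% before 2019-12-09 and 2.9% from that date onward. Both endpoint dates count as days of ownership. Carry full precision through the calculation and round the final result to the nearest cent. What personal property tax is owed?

£2867.52

2019-10-01 to 2019-12-08: 69 days at 3.95% → £285000 × 3.95% × 69/366 = £2122.3156
2019-12-09 to 2020-01-10: 33 days at 2.9% → £285000 × 2.9% × 33/366 = £745.2049
Total = £2867.5205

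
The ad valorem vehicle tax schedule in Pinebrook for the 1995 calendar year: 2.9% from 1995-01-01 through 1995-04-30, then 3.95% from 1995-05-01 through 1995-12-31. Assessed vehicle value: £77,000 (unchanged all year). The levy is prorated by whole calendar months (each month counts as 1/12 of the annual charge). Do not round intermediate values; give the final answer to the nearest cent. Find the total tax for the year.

1995-01-01 to 1995-04-30: 4 months at 2.9% → £77,000 × 2.9% × 4/12 = £744.3333
1995-05-01 to 1995-12-31: 8 months at 3.95% → £77,000 × 3.95% × 8/12 = £2,027.6667
Total = £2,772.0000

£2,772.00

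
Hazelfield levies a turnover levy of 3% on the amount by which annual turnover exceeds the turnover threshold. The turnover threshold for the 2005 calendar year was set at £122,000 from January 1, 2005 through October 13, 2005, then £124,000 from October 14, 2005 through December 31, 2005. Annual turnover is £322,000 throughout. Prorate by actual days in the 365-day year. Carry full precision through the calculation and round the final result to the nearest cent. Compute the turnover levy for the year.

£5,987.01

January 1 – October 13, 2005: 286 days, exemption £122,000 → (£322,000 − £122,000) × 3% × 286/365 = £4,701.3699
October 14 – December 31, 2005: 79 days, exemption £124,000 → (£322,000 − £124,000) × 3% × 79/365 = £1,285.6438
Total = £5,987.0137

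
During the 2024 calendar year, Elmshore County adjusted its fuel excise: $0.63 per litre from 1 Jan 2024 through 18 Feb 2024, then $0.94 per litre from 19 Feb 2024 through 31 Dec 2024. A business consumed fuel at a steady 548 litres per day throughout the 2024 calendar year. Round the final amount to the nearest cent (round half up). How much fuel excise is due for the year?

$180,209.80

1 Jan – 18 Feb 2024: 49 days × 548 litres/day = 26,852 litres at $0.63/litre → $16,916.76
19 Feb – 31 Dec 2024: 317 days × 548 litres/day = 173,716 litres at $0.94/litre → $163,293.04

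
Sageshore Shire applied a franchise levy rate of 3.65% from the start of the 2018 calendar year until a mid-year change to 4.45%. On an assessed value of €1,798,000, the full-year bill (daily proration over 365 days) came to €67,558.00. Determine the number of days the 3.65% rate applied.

316 days

Let d = days at the first rate; then 365 − d days at the second rate.
€1,798,000 × [3.65%·d + 4.45%·(365−d)] / 365 = €67,558.00
Solving gives d = 316, so the new rate took effect on November 13, 2018.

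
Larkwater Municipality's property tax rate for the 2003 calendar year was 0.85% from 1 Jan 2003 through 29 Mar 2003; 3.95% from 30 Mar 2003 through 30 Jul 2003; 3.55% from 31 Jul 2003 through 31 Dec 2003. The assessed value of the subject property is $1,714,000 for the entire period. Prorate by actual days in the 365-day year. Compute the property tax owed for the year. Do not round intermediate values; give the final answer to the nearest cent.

$51,999.94

1 Jan – 29 Mar 2003: 88 days at 0.85% → $1,714,000 × 0.85% × 88/365 = $3,512.5260
30 Mar – 30 Jul 2003: 123 days at 3.95% → $1,714,000 × 3.95% × 123/365 = $22,814.9836
31 Jul – 31 Dec 2003: 154 days at 3.55% → $1,714,000 × 3.55% × 154/365 = $25,672.4329
Total = $51,999.9425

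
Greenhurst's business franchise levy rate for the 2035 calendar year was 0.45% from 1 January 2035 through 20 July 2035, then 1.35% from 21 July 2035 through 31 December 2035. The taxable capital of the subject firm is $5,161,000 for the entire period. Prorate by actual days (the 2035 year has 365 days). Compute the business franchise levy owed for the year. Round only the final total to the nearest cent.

$44,094.74

1 January – 20 July 2035: 201 days at 0.45% → $5,161,000 × 0.45% × 201/365 = $12,789.3822
21 July – 31 December 2035: 164 days at 1.35% → $5,161,000 × 1.35% × 164/365 = $31,305.3534
Total = $44,094.7356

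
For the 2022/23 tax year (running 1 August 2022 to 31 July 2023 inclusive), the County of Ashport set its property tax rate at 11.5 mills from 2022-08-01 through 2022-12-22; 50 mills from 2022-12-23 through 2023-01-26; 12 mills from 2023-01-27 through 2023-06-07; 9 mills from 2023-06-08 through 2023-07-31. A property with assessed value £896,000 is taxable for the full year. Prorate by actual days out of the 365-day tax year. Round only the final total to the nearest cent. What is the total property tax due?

£13,442.45

2022-08-01 to 2022-12-22: 144 days at 11.5 mills → £896,000 × 1.15% × 144/365 = £4,065.1397
2022-12-23 to 2023-01-26: 35 days at 50 mills → £896,000 × 5% × 35/365 = £4,295.8904
2023-01-27 to 2023-06-07: 132 days at 12 mills → £896,000 × 1.2% × 132/365 = £3,888.3945
2023-06-08 to 2023-07-31: 54 days at 9 mills → £896,000 × 0.9% × 54/365 = £1,193.0301
Total = £13,442.4548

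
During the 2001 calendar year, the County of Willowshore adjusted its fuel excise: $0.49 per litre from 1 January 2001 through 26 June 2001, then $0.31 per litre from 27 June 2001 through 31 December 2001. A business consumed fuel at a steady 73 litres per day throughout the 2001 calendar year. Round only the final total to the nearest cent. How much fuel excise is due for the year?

$10585.73

1 January – 26 June 2001: 177 days × 73 litres/day = 12,921 litres at $0.49/litre → $6331.29
27 June – 31 December 2001: 188 days × 73 litres/day = 13,724 litres at $0.31/litre → $4254.44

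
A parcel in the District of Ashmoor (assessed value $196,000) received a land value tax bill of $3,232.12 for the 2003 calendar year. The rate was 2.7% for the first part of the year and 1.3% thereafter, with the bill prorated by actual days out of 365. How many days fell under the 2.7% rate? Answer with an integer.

91 days

Let d = days at the first rate; then 365 − d days at the second rate.
$196,000 × [2.7%·d + 1.3%·(365−d)] / 365 = $3,232.12
Solving gives d = 91, so the new rate took effect on 2 Apr 2003.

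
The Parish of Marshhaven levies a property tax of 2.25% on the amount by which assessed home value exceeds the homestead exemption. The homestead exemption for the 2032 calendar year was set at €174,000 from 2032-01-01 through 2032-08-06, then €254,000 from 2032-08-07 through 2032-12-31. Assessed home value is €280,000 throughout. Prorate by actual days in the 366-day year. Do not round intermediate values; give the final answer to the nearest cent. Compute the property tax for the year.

€1,662.05

2032-01-01 to 2032-08-06: 219 days, exemption €174,000 → (€280,000 − €174,000) × 2.25% × 219/366 = €1,427.0902
2032-08-07 to 2032-12-31: 147 days, exemption €254,000 → (€280,000 − €254,000) × 2.25% × 147/366 = €234.9590
Total = €1,662.0492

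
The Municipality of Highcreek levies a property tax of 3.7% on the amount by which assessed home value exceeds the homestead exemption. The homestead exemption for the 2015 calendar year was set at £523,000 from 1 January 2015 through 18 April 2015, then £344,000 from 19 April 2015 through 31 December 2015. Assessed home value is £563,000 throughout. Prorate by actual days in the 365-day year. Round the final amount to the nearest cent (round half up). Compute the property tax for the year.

£6,143.32

1 January – 18 April 2015: 108 days, exemption £523,000 → (£563,000 − £523,000) × 3.7% × 108/365 = £437.9178
19 April – 31 December 2015: 257 days, exemption £344,000 → (£563,000 − £344,000) × 3.7% × 257/365 = £5,705.4000
Total = £6,143.3178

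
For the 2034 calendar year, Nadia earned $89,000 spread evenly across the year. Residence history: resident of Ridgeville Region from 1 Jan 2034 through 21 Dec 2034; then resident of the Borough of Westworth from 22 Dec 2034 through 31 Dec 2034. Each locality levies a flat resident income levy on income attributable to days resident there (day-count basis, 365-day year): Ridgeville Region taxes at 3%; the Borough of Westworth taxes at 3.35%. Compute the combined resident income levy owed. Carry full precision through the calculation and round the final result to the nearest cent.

$2,678.53

Ridgeville Region, 1 Jan – 21 Dec 2034: 355 days → $89,000 × 3% × 355/365 = $2,596.8493
The Borough of Westworth, 22 Dec – 31 Dec 2034: 10 days → $89,000 × 3.35% × 10/365 = $81.6849
Total = $2,678.5342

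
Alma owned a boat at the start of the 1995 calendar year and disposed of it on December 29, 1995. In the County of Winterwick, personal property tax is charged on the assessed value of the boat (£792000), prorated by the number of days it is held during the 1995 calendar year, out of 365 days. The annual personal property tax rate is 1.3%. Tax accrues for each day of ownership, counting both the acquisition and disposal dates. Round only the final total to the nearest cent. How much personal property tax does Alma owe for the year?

Days held (January 1 – December 29, 1995): 363 out of 365
Tax = £792000 × 1.3% × 363/365 = £10239.5836

£10239.58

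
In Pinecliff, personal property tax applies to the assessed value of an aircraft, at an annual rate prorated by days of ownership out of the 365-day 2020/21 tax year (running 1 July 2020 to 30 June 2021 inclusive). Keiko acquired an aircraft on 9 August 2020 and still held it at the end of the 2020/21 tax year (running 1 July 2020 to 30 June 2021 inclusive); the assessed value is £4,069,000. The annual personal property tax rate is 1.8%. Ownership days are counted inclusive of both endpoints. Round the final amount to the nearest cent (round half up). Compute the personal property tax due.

£65,416.14

Days held (9 August 2020 – 30 June 2021): 326 out of 365
Tax = £4,069,000 × 1.8% × 326/365 = £65,416.1425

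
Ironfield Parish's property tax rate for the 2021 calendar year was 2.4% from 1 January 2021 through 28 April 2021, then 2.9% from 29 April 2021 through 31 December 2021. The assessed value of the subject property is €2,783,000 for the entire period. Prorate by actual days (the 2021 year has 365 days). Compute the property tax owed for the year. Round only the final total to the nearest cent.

1 January – 28 April 2021: 118 days at 2.4% → €2,783,000 × 2.4% × 118/365 = €21,593.0301
29 April – 31 December 2021: 247 days at 2.9% → €2,783,000 × 2.9% × 247/365 = €54,615.4219
Total = €76,208.4521

€76,208.45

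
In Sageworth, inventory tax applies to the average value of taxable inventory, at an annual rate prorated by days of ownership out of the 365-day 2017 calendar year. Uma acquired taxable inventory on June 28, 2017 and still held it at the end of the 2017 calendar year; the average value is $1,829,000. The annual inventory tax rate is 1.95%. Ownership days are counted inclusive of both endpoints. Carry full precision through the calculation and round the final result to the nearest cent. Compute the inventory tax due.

$18,272.46

Days held (June 28 – December 31, 2017): 187 out of 365
Tax = $1,829,000 × 1.95% × 187/365 = $18,272.4616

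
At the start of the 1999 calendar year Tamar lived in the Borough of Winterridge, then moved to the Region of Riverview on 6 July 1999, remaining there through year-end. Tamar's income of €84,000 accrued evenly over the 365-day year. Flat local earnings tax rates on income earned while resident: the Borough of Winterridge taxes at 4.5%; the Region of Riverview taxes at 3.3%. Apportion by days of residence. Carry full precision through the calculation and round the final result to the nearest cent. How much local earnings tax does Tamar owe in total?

The Borough of Winterridge, 1 January – 5 July 1999: 186 days → €84,000 × 4.5% × 186/365 = €1,926.2466
The Region of Riverview, 6 July – 31 December 1999: 179 days → €84,000 × 3.3% × 179/365 = €1,359.4192
Total = €3,285.6658

€3,285.67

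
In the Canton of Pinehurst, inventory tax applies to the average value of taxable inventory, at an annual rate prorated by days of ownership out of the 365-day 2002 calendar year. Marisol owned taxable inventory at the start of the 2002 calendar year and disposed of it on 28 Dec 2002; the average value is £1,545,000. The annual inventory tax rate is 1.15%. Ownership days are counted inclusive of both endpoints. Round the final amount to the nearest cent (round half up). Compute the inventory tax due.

Days held (1 Jan – 28 Dec 2002): 362 out of 365
Tax = £1,545,000 × 1.15% × 362/365 = £17,621.4658

£17,621.47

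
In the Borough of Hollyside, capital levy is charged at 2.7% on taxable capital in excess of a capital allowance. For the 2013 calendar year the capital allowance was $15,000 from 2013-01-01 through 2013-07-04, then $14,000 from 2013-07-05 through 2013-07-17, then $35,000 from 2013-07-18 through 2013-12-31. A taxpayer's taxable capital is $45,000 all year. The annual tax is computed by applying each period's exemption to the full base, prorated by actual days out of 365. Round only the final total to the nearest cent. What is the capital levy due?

$563.89

2013-01-01 to 2013-07-04: 185 days, exemption $15,000 → ($45,000 − $15,000) × 2.7% × 185/365 = $410.5479
2013-07-05 to 2013-07-17: 13 days, exemption $14,000 → ($45,000 − $14,000) × 2.7% × 13/365 = $29.8110
2013-07-18 to 2013-12-31: 167 days, exemption $35,000 → ($45,000 − $35,000) × 2.7% × 167/365 = $123.5342
Total = $563.8932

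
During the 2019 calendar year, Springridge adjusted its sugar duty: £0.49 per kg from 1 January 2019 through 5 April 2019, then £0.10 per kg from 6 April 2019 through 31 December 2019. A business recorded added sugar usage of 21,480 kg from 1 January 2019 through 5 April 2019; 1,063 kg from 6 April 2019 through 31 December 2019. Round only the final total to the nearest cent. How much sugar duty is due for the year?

£10,631.50

1 January – 5 April 2019: 21,480 kg at £0.49/kg → £10,525.20
6 April – 31 December 2019: 1,063 kg at £0.10/kg → £106.30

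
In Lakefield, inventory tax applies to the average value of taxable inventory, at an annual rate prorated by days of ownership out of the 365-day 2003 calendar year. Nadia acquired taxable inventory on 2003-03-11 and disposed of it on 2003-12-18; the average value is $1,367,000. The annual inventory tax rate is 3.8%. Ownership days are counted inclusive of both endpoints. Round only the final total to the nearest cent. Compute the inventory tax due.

Days held (2003-03-11 to 2003-12-18): 283 out of 365
Tax = $1,367,000 × 3.8% × 283/365 = $40,275.9397

$40,275.94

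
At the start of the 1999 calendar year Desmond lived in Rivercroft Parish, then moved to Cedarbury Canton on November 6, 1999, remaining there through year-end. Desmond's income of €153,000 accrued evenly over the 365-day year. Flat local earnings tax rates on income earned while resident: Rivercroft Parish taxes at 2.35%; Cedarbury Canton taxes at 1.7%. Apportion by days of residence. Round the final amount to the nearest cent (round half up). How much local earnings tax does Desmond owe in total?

€3,442.92

Rivercroft Parish, January 1 – November 5, 1999: 309 days → €153,000 × 2.35% × 309/365 = €3,043.8616
Cedarbury Canton, November 6 – December 31, 1999: 56 days → €153,000 × 1.7% × 56/365 = €399.0575
Total = €3,442.9192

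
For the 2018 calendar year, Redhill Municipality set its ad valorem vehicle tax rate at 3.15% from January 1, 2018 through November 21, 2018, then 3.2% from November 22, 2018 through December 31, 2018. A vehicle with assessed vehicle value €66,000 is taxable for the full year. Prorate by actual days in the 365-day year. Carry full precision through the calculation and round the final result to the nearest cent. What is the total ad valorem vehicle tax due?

January 1 – November 21, 2018: 325 days at 3.15% → €66,000 × 3.15% × 325/365 = €1,851.1644
November 22 – December 31, 2018: 40 days at 3.2% → €66,000 × 3.2% × 40/365 = €231.4521
Total = €2,082.6164

€2,082.62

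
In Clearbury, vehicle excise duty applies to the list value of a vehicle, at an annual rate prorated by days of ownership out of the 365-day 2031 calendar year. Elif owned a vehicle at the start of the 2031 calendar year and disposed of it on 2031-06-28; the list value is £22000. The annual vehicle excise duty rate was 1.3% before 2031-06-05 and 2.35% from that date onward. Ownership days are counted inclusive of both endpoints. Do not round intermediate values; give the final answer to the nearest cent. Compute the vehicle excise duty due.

2031-01-01 to 2031-06-04: 155 days at 1.3% → £22000 × 1.3% × 155/365 = £121.4521
2031-06-05 to 2031-06-28: 24 days at 2.35% → £22000 × 2.35% × 24/365 = £33.9945
Total = £155.4466

£155.45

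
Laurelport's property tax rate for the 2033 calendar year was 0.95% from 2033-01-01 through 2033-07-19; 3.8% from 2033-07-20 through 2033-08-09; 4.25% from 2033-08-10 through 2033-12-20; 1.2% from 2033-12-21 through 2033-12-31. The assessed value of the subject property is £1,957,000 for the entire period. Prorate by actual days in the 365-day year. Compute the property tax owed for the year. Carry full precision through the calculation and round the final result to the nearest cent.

£45,480.14

2033-01-01 to 2033-07-19: 200 days at 0.95% → £1,957,000 × 0.95% × 200/365 = £10,187.1233
2033-07-20 to 2033-08-09: 21 days at 3.8% → £1,957,000 × 3.8% × 21/365 = £4,278.5918
2033-08-10 to 2033-12-20: 133 days at 4.25% → £1,957,000 × 4.25% × 133/365 = £30,306.6918
2033-12-21 to 2033-12-31: 11 days at 1.2% → £1,957,000 × 1.2% × 11/365 = £707.7370
Total = £45,480.1438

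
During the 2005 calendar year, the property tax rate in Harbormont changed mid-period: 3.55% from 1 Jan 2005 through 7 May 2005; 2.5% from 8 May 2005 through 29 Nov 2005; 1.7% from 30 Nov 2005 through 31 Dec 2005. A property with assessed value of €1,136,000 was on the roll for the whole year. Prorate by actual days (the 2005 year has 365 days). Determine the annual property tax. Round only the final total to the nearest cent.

1 Jan – 7 May 2005: 127 days at 3.55% → €1,136,000 × 3.55% × 127/365 = €14,031.9342
8 May – 29 Nov 2005: 206 days at 2.5% → €1,136,000 × 2.5% × 206/365 = €16,028.4932
30 Nov – 31 Dec 2005: 32 days at 1.7% → €1,136,000 × 1.7% × 32/365 = €1,693.1068
Total = €31,753.5342

€31,753.53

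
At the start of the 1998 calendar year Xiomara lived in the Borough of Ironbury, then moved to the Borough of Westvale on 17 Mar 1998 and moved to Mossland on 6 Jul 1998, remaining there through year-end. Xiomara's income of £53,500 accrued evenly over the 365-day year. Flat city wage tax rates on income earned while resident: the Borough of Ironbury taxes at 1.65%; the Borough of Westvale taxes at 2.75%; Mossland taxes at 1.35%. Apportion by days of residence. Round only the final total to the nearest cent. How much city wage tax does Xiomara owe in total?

The Borough of Ironbury, 1 Jan – 16 Mar 1998: 75 days → £53,500 × 1.65% × 75/365 = £181.3870
The Borough of Westvale, 17 Mar – 5 Jul 1998: 111 days → £53,500 × 2.75% × 111/365 = £447.4212
Mossland, 6 Jul – 31 Dec 1998: 179 days → £53,500 × 1.35% × 179/365 = £354.1993
Total = £983.0075

£983.01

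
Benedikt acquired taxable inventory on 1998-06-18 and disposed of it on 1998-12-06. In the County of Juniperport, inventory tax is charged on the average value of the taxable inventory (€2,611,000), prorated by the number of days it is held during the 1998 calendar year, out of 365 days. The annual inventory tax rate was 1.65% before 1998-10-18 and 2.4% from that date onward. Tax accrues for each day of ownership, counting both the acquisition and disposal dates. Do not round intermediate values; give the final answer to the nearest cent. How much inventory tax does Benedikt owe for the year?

€22,983.95

1998-06-18 to 1998-10-17: 122 days at 1.65% → €2,611,000 × 1.65% × 122/365 = €14,399.8438
1998-10-18 to 1998-12-06: 50 days at 2.4% → €2,611,000 × 2.4% × 50/365 = €8,584.1096
Total = €22,983.9534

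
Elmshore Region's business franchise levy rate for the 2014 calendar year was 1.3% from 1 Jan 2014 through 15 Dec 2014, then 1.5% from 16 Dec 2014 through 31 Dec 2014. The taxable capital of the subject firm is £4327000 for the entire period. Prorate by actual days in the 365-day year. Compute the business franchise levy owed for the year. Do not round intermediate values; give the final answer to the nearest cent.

£56630.35

1 Jan – 15 Dec 2014: 349 days at 1.3% → £4327000 × 1.3% × 349/365 = £53785.2027
16 Dec – 31 Dec 2014: 16 days at 1.5% → £4327000 × 1.5% × 16/365 = £2845.1507
Total = £56630.3534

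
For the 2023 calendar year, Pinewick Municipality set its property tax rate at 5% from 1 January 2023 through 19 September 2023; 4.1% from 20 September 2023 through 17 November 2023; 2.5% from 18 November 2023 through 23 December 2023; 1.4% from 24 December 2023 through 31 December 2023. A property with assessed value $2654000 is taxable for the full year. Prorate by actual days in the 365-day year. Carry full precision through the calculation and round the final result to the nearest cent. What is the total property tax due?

1 January – 19 September 2023: 262 days at 5% → $2654000 × 5% × 262/365 = $95253.1507
20 September – 17 November 2023: 59 days at 4.1% → $2654000 × 4.1% × 59/365 = $17589.1123
18 November – 23 December 2023: 36 days at 2.5% → $2654000 × 2.5% × 36/365 = $6544.1096
24 December – 31 December 2023: 8 days at 1.4% → $2654000 × 1.4% × 8/365 = $814.3781
Total = $120200.7507

$120200.75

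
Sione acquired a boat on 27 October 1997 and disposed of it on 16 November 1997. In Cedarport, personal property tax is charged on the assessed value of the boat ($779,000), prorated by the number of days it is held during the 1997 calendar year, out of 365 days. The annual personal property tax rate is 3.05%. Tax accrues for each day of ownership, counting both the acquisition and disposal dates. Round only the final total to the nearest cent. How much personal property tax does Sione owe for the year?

Days held (27 October – 16 November 1997): 21 out of 365
Tax = $779,000 × 3.05% × 21/365 = $1,366.9849

$1,366.98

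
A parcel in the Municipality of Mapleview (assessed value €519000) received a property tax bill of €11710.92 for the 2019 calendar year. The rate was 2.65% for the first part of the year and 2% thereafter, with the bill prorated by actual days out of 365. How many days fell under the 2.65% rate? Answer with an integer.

Let d = days at the first rate; then 365 − d days at the second rate.
€519000 × [2.65%·d + 2%·(365−d)] / 365 = €11710.92
Solving gives d = 144, so the new rate took effect on 25 May 2019.

144 days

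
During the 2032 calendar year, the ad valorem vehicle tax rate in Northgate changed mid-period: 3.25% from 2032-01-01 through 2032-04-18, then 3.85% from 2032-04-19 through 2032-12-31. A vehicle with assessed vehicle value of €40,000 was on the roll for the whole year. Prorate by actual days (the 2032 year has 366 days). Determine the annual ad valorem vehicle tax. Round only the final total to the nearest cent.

2032-01-01 to 2032-04-18: 109 days at 3.25% → €40,000 × 3.25% × 109/366 = €387.1585
2032-04-19 to 2032-12-31: 257 days at 3.85% → €40,000 × 3.85% × 257/366 = €1,081.3661
Total = €1,468.5246

€1,468.52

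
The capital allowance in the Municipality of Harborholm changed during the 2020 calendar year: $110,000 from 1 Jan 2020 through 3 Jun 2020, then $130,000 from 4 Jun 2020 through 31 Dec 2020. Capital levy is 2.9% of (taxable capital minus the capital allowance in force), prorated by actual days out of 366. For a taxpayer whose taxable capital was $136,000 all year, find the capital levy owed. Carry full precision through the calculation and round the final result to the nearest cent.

1 Jan – 3 Jun 2020: 155 days, exemption $110,000 → ($136,000 − $110,000) × 2.9% × 155/366 = $319.3169
4 Jun – 31 Dec 2020: 211 days, exemption $130,000 → ($136,000 − $130,000) × 2.9% × 211/366 = $100.3115
Total = $419.6284

$419.63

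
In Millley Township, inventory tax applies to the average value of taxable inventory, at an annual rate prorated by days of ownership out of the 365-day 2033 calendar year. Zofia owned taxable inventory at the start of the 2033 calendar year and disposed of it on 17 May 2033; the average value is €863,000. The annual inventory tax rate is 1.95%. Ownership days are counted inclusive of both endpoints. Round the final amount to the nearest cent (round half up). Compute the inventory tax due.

Days held (1 January – 17 May 2033): 137 out of 365
Tax = €863,000 × 1.95% × 137/365 = €6,316.4507

€6,316.45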